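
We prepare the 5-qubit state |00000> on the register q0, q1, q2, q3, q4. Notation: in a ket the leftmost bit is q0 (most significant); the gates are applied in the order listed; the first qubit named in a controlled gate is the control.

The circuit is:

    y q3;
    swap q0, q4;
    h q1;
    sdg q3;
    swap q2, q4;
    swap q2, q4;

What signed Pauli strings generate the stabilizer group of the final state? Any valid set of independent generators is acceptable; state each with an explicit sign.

The stabilizer group can be generated by +IXIII, +ZIIII, +IIZII, -IIIZI, +IIIIZ, among other valid generating sets. Key observation: the block from step 5 through step 6 cancels to the identity and can be dropped.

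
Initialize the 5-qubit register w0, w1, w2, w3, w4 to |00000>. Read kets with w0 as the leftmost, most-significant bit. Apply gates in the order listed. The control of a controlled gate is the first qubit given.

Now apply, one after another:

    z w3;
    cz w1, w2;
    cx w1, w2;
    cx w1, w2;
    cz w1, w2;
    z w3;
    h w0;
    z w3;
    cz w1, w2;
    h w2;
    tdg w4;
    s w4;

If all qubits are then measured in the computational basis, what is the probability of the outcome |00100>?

A full measurement returns |00100> with probability 1/4. Key observation: steps 1-6 multiply out to the identity, so the circuit reduces to the remaining gates.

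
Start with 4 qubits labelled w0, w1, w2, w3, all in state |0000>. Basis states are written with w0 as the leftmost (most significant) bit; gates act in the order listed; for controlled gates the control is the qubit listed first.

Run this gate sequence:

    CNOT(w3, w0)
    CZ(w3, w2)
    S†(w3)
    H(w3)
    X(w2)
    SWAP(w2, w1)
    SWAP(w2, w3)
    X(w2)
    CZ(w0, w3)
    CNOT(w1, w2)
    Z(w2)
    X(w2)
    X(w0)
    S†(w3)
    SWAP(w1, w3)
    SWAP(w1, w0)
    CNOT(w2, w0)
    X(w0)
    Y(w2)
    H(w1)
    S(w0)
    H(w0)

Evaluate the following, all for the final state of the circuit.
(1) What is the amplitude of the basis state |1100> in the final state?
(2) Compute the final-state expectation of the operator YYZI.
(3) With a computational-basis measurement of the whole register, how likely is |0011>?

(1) The final state's coefficient on |1100> equals 0.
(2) In the final state, YYZI has expectation 0.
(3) A full measurement returns |0011> with probability 1/8.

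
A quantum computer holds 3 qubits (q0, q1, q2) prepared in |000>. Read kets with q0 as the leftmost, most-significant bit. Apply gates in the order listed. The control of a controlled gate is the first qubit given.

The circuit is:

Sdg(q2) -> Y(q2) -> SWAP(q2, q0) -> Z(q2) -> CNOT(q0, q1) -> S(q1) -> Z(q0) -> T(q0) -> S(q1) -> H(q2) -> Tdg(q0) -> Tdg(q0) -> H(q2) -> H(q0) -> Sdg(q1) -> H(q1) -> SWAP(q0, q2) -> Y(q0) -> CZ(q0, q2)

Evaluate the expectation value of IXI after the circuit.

In the final state, IXI has expectation -1.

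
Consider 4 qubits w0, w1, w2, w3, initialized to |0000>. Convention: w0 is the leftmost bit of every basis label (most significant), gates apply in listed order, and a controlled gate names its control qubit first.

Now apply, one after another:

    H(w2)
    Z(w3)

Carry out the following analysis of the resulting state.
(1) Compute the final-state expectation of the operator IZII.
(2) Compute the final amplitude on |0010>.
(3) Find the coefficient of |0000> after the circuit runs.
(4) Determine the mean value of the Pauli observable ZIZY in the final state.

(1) The observable IZII averages to 1.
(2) The amplitude on |0010> is sqrt(2)/2.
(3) |0000> carries amplitude sqrt(2)/2 in the final state.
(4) The expectation value of ZIZY is 0.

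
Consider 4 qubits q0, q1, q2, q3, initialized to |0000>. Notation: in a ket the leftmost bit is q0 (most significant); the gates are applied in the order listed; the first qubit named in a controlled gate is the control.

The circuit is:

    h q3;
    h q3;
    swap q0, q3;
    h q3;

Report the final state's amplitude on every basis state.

After the circuit, the state carries amplitude sqrt(2)/2 on |0000>, sqrt(2)/2 on |0001>, and 0 on every other basis state. Key observation: steps 1-2 multiply out to the identity, so the circuit reduces to the remaining gates.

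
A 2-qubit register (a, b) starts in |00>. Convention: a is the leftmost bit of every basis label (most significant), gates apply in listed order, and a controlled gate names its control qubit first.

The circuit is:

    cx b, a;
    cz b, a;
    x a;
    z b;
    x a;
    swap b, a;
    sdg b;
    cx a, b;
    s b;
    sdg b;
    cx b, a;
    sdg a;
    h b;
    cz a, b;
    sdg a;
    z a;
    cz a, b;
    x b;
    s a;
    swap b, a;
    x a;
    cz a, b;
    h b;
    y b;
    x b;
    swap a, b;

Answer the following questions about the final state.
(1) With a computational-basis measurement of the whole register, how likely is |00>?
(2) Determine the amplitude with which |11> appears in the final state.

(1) The probability of measuring |00> is 1/4.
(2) |11> carries amplitude -I/2 in the final state.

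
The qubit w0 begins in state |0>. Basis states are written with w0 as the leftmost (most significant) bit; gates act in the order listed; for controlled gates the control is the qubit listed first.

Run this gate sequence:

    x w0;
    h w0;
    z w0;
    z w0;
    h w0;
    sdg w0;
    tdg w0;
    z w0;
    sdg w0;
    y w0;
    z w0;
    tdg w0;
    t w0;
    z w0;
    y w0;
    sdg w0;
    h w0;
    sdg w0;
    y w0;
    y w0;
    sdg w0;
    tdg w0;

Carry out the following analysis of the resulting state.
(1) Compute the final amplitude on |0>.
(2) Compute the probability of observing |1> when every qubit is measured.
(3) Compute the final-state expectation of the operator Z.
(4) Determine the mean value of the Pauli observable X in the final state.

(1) The amplitude on |0> is -sqrt(2)*exp(I*pi/4)/2. Key observation: the block from step 11 through step 14 cancels to the identity and can be dropped.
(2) A full measurement returns |1> with probability 1/2.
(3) The expectation value of Z is 0.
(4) The observable X averages to sqrt(2)/2.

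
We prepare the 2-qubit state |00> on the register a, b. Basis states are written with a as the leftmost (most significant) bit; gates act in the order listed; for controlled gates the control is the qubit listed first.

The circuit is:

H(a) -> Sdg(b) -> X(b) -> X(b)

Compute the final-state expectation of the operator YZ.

The observable YZ averages to 0.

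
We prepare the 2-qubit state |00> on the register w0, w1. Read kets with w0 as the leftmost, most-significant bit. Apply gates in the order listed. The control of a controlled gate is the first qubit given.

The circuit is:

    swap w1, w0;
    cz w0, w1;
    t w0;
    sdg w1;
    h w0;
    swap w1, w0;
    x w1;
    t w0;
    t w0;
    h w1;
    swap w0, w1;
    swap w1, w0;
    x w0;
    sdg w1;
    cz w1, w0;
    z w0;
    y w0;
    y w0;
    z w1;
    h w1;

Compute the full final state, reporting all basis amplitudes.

After the circuit, the state carries amplitude 0 on |00>, 0 on |01>, -sqrt(2)/2 on |10>, -sqrt(2)/2 on |11>.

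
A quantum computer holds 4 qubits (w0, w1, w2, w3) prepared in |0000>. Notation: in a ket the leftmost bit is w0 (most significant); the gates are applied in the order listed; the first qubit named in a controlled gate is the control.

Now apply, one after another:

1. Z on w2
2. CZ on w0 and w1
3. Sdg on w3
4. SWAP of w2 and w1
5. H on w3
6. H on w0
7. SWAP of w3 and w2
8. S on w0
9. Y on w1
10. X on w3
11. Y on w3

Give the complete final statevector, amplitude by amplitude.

The resulting statevector has amplitude 1/2 on |0100>, 1/2 on |0110>, I/2 on |1100>, I/2 on |1110>, and 0 on every other basis state.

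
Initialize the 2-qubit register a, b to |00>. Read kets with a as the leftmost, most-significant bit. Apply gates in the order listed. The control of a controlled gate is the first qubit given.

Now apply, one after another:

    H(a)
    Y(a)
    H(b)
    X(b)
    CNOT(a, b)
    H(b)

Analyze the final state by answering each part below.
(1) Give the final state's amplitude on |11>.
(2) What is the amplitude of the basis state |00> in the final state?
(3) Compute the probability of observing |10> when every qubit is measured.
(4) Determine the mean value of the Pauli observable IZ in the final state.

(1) The amplitude on |11> is 0.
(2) The amplitude on |00> is -sqrt(2)*I/2.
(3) A full measurement returns |10> with probability 1/2.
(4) The expectation value of IZ is 1.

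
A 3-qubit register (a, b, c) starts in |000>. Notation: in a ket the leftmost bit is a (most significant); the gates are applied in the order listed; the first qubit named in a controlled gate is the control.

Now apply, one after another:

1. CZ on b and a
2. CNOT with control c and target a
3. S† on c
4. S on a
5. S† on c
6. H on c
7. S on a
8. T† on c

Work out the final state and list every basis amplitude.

After the circuit, the state carries amplitude sqrt(2)/2 on |000>, -sqrt(2)*exp(3*I*pi/4)/2 on |001>, and 0 on every other basis state.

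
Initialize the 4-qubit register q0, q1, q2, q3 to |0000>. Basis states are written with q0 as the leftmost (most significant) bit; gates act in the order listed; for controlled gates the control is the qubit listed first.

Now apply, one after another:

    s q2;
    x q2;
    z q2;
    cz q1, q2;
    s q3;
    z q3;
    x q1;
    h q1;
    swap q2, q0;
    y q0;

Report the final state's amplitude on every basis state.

The final amplitudes are sqrt(2)*I/2 on |0000>, -sqrt(2)*I/2 on |0100>, and 0 on every other basis state.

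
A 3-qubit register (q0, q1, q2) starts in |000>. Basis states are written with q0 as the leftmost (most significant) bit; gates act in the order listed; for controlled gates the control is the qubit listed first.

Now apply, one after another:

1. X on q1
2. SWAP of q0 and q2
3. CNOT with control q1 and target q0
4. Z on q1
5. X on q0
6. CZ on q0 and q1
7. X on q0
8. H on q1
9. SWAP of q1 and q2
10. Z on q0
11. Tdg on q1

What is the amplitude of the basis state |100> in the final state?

The amplitude on |100> is sqrt(2)/2.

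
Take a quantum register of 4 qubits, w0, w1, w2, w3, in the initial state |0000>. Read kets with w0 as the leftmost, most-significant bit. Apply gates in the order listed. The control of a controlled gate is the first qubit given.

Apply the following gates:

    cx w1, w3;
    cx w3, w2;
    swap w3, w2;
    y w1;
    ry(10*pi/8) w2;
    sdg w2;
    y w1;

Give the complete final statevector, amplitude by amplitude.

The final amplitudes are -sqrt(2 - sqrt(2))/2 on |0000>, -I*sqrt(sqrt(2) + 2)/2 on |0010>, and 0 on every other basis state.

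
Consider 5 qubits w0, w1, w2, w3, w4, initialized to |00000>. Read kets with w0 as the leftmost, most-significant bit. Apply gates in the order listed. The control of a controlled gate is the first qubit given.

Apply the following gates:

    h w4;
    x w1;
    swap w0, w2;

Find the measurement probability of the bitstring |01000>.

A full measurement returns |01000> with probability 1/2.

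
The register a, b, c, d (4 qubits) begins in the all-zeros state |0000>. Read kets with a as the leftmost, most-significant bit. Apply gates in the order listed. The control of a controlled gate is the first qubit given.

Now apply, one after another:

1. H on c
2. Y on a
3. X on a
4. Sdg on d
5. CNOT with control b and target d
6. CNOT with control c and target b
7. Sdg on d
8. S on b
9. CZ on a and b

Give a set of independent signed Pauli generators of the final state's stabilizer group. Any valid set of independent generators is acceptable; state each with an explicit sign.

One valid set of independent stabilizer generators is +IXYI, +ZIII, +IZZI, +IIIZ (any independent generating set of the same group is equally correct).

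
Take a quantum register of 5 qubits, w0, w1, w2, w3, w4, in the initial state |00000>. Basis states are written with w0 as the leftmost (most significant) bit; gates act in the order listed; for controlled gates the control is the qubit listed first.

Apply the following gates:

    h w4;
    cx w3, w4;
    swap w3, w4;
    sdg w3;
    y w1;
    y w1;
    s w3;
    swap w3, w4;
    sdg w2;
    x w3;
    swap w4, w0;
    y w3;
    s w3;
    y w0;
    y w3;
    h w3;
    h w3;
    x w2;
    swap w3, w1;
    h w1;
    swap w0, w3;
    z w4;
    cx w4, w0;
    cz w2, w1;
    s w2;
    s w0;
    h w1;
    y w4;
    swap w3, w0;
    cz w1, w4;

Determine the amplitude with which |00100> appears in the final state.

The amplitude on |00100> is 0.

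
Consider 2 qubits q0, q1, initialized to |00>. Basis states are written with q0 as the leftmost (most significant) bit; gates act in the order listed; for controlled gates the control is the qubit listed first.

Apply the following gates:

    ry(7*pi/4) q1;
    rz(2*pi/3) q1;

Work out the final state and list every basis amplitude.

The resulting statevector has amplitude sqrt(sqrt(2) + 2)*exp(2*I*pi/3)/2 on |00>, sqrt(2 - sqrt(2))*exp(I*pi/3)/2 on |01>, 0 on |10>, 0 on |11>.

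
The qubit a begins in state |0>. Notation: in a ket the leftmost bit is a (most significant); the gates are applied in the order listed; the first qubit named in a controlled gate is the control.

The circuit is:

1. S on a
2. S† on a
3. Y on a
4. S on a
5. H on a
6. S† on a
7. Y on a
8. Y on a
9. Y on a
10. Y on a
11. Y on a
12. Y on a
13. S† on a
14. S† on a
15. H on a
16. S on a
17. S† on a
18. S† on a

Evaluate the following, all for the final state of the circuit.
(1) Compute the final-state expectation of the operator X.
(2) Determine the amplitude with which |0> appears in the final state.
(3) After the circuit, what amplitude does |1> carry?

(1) In the final state, X has expectation 1. Key observation: steps 7-12 multiply out to the identity, so the circuit reduces to the remaining gates.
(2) The amplitude on |0> is -1/2 + I/2.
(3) The final state's coefficient on |1> equals -1/2 + I/2.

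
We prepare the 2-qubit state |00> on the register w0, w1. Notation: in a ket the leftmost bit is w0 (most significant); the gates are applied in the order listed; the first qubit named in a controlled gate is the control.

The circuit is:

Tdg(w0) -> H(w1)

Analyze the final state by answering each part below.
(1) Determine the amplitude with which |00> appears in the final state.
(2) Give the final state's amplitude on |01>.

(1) The final state's coefficient on |00> equals sqrt(2)/2.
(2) |01> carries amplitude sqrt(2)/2 in the final state.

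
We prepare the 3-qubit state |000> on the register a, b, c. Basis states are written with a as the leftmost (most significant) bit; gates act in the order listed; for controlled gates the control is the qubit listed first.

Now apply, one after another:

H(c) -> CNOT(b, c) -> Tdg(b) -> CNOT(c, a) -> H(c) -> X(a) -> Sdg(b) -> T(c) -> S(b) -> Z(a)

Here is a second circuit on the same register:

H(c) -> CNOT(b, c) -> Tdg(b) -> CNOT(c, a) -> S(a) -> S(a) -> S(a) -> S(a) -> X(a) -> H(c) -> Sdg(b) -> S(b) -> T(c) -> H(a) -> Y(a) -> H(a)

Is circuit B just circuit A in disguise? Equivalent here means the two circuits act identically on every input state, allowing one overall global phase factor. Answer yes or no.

No: there is an input state on which the two circuits produce genuinely different outputs (not merely differing by a phase).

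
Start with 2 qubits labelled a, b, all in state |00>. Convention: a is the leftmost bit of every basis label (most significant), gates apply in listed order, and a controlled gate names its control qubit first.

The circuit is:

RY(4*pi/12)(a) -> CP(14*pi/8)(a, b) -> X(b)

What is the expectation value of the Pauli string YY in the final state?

The observable YY averages to 0.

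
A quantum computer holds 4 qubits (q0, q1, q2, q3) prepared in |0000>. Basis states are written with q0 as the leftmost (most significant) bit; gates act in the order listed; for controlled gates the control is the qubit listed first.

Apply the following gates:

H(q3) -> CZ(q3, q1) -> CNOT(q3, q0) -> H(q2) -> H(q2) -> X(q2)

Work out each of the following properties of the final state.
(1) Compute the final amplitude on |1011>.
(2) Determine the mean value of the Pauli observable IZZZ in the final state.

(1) The amplitude on |1011> is sqrt(2)/2. Key observation: gates 4-5 undo each other exactly, leaving only the rest of the circuit to track.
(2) In the final state, IZZZ has expectation 0.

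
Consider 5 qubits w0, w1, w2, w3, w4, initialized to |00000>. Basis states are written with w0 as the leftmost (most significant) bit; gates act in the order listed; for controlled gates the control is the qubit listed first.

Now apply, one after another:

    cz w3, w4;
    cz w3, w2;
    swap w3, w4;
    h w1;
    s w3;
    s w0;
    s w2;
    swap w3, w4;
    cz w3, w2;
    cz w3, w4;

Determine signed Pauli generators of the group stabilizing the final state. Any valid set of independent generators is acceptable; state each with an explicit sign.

The final state is stabilized by the group generated by +IXIII, +ZIIII, +IIZII, +IIIZI, +IIIIZ; other independent generating sets are equally valid.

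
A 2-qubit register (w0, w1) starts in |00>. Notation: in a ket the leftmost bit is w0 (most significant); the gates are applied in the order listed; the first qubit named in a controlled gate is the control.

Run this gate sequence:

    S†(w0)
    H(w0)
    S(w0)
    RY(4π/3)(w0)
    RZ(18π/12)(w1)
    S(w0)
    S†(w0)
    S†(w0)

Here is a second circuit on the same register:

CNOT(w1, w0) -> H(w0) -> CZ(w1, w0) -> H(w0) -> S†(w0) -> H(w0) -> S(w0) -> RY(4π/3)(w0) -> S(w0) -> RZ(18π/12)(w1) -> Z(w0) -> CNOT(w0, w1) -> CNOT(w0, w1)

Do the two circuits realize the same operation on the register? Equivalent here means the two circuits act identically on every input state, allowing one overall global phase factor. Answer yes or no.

Yes: on every input state the two circuits agree up to one overall phase factor.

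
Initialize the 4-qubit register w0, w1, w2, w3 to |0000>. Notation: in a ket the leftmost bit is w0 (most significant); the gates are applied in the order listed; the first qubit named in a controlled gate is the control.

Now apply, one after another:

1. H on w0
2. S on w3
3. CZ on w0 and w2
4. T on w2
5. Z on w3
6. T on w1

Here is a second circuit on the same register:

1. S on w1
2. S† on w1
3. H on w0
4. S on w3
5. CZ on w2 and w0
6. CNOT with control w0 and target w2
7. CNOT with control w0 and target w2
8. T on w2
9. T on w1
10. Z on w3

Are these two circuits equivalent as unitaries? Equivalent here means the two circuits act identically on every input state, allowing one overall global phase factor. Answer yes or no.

Yes — the two circuits implement the same unitary up to a global phase.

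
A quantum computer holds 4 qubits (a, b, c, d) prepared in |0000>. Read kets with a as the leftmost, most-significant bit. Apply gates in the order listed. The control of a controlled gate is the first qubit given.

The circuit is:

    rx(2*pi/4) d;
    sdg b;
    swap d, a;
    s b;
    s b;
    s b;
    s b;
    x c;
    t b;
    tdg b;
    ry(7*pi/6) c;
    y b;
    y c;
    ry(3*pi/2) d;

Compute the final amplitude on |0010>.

|0010> carries amplitude 0 in the final state. Key observation: steps 4-7 multiply out to the identity, so the circuit reduces to the remaining gates.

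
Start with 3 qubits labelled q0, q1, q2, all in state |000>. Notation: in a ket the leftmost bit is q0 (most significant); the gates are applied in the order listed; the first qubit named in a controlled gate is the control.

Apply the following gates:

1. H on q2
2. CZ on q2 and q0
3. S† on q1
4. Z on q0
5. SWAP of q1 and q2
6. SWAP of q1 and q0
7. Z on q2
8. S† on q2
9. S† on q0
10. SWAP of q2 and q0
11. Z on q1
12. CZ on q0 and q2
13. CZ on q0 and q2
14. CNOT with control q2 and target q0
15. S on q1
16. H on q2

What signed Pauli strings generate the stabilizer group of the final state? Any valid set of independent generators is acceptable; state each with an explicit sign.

One valid set of independent stabilizer generators is -YIZ, +ZIX, +IZI (any independent generating set of the same group is equally correct). Key observation: steps 12-13 multiply out to the identity, so the circuit reduces to the remaining gates.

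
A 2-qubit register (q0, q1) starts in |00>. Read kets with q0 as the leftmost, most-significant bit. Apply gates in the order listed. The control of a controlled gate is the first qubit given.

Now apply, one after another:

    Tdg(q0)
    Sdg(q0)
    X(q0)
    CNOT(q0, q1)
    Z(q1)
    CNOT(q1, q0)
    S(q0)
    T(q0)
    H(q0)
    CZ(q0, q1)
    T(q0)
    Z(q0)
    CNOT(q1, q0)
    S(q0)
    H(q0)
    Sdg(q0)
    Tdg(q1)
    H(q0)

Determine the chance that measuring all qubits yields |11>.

Outcome |11> occurs with probability sqrt(2)/4 + 1/2.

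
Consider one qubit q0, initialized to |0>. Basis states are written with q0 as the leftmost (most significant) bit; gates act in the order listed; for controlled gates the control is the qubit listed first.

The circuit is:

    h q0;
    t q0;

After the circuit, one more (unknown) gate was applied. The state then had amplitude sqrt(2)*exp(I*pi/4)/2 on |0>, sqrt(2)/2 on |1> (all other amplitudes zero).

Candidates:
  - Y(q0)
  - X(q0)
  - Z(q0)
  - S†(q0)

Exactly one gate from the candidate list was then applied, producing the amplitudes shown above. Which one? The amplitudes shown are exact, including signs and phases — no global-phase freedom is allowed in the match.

The unique candidate consistent with the amplitudes is X(q0).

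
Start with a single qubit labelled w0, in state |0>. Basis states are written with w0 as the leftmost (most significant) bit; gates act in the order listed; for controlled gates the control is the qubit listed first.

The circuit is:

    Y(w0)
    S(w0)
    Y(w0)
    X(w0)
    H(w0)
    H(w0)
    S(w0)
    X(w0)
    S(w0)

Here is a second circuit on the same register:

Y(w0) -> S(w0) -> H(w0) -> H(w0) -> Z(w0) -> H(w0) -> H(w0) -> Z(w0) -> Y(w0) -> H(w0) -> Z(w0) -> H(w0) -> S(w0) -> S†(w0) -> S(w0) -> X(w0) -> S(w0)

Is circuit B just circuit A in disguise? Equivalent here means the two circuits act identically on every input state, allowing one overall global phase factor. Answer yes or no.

Yes — the two circuits implement the same unitary up to a global phase.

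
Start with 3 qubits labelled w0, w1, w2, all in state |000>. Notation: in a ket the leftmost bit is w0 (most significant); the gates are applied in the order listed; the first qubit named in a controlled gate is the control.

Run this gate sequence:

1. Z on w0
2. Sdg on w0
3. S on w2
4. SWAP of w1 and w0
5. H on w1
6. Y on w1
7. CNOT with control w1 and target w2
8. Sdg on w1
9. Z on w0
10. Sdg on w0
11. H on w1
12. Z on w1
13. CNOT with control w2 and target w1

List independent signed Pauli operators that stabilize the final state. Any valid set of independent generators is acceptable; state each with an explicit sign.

One valid set of independent stabilizer generators is -IXZ, +IZY, +ZII (any independent generating set of the same group is equally correct).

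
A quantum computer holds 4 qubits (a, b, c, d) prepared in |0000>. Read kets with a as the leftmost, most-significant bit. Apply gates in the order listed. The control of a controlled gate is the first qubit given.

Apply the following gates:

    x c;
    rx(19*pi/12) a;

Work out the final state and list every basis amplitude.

The final amplitudes are -sqrt(sqrt(2) + 2)/4 - sqrt(6 - 3*sqrt(2))/4 on |0010>, -I*sqrt(3*sqrt(2) + 6)/4 + I*sqrt(2 - sqrt(2))/4 on |1010>, and 0 on every other basis state.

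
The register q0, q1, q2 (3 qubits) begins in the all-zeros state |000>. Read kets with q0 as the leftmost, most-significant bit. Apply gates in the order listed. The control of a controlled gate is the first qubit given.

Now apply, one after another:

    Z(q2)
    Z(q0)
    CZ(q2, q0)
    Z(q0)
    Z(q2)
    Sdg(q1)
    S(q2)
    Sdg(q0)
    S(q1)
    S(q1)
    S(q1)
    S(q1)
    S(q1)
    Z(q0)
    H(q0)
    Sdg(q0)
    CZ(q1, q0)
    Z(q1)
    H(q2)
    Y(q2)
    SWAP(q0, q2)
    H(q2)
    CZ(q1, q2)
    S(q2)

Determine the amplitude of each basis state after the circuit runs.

The resulting statevector has amplitude sqrt(2)*(-1 - I)/4 on |000>, sqrt(2)*(1 + I)/4 on |001>, 0 on |010>, 0 on |011>, sqrt(2)*(1 + I)/4 on |100>, sqrt(2)*(-1 - I)/4 on |101>, 0 on |110>, 0 on |111>. Key observation: steps 9-12 multiply out to the identity, so the circuit reduces to the remaining gates.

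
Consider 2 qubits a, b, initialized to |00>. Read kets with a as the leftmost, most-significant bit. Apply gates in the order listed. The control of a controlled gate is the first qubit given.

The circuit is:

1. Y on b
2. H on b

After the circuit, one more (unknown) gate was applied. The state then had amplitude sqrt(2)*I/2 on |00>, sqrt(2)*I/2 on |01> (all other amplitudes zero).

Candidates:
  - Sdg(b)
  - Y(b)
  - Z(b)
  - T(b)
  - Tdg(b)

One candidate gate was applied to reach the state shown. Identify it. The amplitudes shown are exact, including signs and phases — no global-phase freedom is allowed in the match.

The applied gate was Z(b).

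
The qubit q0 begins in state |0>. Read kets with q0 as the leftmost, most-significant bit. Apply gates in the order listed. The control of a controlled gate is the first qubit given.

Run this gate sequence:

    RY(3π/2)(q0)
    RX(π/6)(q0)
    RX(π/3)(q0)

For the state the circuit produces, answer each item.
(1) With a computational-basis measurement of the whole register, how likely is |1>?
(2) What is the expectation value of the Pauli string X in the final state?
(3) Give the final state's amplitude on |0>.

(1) The probability of measuring |1> is 1/2.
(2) In the final state, X has expectation -1.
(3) The final state's coefficient on |0> equals -1/2 - I/2.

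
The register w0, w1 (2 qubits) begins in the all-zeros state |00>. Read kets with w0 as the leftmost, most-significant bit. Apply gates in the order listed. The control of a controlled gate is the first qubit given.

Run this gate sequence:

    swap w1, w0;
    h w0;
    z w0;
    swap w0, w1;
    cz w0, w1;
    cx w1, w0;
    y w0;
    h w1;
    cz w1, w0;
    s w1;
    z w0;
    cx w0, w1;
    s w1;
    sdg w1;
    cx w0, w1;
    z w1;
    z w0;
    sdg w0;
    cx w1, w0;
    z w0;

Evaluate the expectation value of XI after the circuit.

The expectation value of XI is 0.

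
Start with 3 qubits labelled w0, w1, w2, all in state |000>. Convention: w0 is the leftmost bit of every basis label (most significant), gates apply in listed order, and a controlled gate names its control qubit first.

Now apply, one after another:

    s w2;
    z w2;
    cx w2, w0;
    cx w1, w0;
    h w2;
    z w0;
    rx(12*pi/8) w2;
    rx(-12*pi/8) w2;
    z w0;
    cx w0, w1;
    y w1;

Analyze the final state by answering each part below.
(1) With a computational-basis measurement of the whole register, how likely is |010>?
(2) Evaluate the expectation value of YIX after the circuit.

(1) A full measurement returns |010> with probability 1/2. Key observation: gates 6-9 undo each other exactly, leaving only the rest of the circuit to track.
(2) The observable YIX averages to 0.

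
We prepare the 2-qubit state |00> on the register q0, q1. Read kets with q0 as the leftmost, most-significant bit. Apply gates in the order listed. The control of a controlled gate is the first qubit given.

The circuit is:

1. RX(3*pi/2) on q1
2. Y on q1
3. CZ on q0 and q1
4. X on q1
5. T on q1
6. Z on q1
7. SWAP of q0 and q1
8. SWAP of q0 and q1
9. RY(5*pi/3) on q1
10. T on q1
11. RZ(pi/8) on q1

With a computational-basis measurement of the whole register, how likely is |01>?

Outcome |01> occurs with probability sqrt(6)/8 + 1/2. Key observation: gates 7-8 undo each other exactly, leaving only the rest of the circuit to track.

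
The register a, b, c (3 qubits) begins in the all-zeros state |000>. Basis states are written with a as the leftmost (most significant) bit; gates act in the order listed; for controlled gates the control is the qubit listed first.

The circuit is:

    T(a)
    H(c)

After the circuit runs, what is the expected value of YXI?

In the final state, YXI has expectation 0.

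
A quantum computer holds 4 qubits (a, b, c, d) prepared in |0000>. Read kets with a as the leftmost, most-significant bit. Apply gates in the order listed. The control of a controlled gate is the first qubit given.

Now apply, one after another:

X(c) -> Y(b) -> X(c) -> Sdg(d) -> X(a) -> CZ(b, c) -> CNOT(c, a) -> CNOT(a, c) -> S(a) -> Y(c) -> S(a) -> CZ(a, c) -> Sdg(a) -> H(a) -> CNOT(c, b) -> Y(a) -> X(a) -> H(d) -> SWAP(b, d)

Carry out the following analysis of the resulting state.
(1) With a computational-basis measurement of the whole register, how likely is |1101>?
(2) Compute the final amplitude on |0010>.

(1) Outcome |1101> occurs with probability 1/4.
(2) |0010> carries amplitude 0 in the final state.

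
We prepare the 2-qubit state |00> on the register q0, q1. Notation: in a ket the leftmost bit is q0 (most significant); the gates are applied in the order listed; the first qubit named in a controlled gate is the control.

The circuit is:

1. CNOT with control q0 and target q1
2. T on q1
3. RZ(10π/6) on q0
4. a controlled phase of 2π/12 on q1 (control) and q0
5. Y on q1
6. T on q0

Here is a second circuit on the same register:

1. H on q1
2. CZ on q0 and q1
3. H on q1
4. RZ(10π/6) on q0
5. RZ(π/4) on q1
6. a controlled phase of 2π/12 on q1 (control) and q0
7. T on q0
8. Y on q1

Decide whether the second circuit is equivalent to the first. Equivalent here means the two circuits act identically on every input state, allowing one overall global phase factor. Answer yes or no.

Yes: on every input state the two circuits agree up to one overall phase factor.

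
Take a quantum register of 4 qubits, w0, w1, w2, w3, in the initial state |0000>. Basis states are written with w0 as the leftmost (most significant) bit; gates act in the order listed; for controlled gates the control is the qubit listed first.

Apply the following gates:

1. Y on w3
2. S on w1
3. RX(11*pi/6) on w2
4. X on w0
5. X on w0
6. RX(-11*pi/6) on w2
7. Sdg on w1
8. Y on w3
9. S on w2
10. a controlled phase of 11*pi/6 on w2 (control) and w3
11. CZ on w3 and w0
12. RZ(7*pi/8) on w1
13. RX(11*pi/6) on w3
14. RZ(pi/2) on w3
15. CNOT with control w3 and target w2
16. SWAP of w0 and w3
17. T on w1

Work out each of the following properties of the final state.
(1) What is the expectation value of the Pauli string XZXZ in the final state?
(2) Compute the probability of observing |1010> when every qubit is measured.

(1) The expectation value of XZXZ is -1/2. Key observation: gates 1-8 undo each other exactly, leaving only the rest of the circuit to track.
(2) Outcome |1010> occurs with probability 1/2 - sqrt(3)/4.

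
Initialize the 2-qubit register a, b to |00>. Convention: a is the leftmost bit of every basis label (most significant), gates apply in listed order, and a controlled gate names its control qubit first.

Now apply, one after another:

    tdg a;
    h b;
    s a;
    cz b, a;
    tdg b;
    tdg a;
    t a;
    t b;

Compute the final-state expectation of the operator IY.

In the final state, IY has expectation 0. Key observation: the block from step 5 through step 8 cancels to the identity and can be dropped.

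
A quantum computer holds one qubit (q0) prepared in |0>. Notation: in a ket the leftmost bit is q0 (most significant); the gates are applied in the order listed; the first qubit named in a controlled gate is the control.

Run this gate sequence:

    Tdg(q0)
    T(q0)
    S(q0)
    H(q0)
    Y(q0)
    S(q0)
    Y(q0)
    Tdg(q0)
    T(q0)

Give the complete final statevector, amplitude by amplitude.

After the circuit, the state carries amplitude sqrt(2)*I/2 on |0>, sqrt(2)/2 on |1>.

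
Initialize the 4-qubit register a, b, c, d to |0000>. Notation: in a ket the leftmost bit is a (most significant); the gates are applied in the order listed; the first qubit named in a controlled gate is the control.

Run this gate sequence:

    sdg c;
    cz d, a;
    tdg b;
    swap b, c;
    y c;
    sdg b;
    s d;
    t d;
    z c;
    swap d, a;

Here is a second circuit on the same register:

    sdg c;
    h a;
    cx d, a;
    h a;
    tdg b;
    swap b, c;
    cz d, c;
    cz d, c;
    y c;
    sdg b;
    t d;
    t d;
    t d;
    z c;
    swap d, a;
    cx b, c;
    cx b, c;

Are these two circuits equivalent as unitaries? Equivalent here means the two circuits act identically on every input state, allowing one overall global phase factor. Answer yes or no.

Yes: on every input state the two circuits agree up to one overall phase factor.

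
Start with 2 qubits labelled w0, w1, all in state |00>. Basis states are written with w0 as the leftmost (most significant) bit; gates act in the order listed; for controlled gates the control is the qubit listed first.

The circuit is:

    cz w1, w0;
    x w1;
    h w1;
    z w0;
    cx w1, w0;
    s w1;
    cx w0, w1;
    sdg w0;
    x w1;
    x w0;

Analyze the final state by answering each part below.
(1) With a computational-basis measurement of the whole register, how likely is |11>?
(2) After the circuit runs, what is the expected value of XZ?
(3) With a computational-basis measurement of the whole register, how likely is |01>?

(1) The probability of measuring |11> is 1/2.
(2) The observable XZ averages to 1.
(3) The probability of measuring |01> is 1/2.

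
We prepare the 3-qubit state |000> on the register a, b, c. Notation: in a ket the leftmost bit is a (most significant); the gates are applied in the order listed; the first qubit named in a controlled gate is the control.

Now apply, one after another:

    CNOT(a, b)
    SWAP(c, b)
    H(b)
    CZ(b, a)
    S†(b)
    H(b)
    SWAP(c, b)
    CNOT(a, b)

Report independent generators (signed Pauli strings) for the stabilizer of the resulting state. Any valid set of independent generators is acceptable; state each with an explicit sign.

One valid set of independent stabilizer generators is +IIY, +ZII, +IZI (any independent generating set of the same group is equally correct).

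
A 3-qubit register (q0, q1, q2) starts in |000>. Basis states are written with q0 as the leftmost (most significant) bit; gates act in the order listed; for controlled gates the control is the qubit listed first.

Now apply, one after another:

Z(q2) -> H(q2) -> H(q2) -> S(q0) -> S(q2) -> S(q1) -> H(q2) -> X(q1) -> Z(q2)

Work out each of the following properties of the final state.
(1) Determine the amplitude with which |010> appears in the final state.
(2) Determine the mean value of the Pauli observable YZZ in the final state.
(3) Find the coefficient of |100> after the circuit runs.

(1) The amplitude on |010> is sqrt(2)/2.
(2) In the final state, YZZ has expectation 0.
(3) The amplitude on |100> is 0.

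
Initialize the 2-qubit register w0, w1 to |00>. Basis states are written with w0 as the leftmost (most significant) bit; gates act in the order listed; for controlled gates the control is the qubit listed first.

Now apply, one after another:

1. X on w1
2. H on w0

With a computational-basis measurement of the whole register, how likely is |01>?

Outcome |01> occurs with probability 1/2.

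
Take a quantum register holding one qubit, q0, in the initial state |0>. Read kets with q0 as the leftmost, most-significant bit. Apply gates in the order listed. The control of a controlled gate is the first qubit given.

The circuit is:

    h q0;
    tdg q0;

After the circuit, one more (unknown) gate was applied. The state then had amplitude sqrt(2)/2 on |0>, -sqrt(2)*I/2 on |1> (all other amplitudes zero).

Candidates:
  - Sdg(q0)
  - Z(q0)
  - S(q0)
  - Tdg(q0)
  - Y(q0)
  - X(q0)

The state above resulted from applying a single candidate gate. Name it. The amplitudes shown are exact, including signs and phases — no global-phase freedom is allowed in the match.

The unique candidate consistent with the amplitudes is Tdg(q0).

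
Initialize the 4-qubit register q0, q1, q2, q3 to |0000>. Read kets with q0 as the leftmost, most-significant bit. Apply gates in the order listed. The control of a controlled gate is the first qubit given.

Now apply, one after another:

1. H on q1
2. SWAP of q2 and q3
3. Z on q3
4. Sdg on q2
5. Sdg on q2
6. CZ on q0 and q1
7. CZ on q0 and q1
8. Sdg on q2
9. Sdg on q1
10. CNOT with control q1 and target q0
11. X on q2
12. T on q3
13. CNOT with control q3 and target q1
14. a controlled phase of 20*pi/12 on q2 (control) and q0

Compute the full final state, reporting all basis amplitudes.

After the circuit, the state carries amplitude sqrt(2)/2 on |0010>, -sqrt(2)*exp(I*pi/6)/2 on |1110>, and 0 on every other basis state. Key observation: gates 6-7 undo each other exactly, leaving only the rest of the circuit to track.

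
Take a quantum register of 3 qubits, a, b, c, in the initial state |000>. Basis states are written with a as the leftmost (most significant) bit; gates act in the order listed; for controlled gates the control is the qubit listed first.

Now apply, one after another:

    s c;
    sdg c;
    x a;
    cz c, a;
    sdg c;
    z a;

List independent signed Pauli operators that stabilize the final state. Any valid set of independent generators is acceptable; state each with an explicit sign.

The stabilizer group can be generated by -ZII, +IZI, +IIZ, among other valid generating sets.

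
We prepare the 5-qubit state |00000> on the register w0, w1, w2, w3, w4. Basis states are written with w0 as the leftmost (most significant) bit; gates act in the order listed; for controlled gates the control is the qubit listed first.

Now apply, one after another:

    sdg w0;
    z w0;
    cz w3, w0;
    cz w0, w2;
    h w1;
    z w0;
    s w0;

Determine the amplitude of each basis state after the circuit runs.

After the circuit, the state carries amplitude sqrt(2)/2 on |00000>, sqrt(2)/2 on |01000>, and 0 on every other basis state.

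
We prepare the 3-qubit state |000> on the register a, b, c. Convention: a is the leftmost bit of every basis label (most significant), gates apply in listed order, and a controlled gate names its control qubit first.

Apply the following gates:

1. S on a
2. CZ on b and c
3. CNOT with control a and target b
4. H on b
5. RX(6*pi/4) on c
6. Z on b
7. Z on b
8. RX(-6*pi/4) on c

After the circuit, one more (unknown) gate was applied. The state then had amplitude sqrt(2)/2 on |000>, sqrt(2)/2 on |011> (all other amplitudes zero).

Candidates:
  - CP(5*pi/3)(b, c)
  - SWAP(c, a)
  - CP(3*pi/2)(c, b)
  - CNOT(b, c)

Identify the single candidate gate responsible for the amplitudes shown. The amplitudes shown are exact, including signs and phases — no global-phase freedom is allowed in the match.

The applied gate was CNOT(b, c).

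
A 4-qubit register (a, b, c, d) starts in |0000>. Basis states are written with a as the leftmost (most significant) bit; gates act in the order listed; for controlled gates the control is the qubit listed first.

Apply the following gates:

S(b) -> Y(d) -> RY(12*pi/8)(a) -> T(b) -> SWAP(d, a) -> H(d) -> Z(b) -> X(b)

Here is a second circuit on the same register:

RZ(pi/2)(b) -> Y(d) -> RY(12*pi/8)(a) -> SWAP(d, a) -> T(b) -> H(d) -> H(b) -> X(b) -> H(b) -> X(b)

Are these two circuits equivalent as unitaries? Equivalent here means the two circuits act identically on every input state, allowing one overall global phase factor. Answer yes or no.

Yes: on every input state the two circuits agree up to one overall phase factor.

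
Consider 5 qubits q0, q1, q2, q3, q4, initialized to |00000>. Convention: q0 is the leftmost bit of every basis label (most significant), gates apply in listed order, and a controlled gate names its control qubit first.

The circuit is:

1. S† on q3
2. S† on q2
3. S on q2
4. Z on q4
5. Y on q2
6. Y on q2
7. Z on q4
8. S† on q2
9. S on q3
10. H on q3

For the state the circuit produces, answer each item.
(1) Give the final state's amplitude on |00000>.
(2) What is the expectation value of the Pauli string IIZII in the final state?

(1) |00000> carries amplitude sqrt(2)/2 in the final state. Key observation: steps 3-8 multiply out to the identity, so the circuit reduces to the remaining gates.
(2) The observable IIZII averages to 1.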